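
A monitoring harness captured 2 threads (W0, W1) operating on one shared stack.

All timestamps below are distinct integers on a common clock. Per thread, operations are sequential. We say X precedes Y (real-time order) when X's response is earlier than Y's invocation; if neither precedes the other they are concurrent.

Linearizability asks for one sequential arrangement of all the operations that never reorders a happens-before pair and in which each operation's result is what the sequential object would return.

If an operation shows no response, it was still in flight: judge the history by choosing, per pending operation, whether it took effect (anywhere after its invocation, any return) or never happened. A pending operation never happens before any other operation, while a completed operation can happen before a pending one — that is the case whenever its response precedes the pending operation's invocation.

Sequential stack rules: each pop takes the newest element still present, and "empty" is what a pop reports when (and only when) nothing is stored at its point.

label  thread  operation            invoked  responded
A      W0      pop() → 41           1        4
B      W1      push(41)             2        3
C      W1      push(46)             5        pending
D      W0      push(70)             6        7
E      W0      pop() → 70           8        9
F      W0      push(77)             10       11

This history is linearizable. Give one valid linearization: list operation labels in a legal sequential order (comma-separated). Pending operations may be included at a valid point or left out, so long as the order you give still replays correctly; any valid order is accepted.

step 1: B push(41) — stack <41>
step 2: A pop() → 41 — stack <>
step 3: C push(46) (pending, included) — stack <46>
step 4: D push(70) — stack <46,70>
step 5: E pop() → 70 — stack <46>
step 6: F push(77) — stack <46,77>

B, A, C, D, E, F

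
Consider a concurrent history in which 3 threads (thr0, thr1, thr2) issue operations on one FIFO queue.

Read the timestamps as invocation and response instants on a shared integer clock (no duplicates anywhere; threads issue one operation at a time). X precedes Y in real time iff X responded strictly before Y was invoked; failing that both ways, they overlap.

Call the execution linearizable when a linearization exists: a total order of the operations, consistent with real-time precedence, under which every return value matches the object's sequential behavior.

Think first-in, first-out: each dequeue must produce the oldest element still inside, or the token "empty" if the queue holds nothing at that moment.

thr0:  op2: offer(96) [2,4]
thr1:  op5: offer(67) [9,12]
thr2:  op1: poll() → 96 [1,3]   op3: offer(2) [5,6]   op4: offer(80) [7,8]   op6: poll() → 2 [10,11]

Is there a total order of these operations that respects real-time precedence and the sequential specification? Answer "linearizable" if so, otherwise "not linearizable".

a witness: op2, op1, op3, op4, op5, op6
1. op2 offer(96), leaving queue <96>
2. op1 poll() → 96, leaving queue <>
3. op3 offer(2), leaving queue <2>
4. op4 offer(80), leaving queue <2,80>
5. op5 offer(67), leaving queue <2,80,67>
6. op6 poll() → 2, leaving queue <80,67>

linearizable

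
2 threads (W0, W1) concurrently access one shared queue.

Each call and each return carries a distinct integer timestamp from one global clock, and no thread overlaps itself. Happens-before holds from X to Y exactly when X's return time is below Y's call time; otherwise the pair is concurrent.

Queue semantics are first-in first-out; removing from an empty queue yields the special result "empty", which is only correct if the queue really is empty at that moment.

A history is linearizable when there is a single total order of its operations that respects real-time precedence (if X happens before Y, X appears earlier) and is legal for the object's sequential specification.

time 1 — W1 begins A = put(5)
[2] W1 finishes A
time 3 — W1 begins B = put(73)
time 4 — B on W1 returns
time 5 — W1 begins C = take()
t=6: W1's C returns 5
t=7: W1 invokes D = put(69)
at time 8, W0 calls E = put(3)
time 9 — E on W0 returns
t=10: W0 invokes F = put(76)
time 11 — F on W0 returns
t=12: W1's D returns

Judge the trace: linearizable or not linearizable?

linearizable

a witness: A, B, C, D, E, F
after step 1 (A put(5)): queue <5>
after step 2 (B put(73)): queue <5,73>
after step 3 (C take() → 5): queue <73>
after step 4 (D put(69)): queue <73,69>
after step 5 (E put(3)): queue <73,69,3>
after step 6 (F put(76)): queue <73,69,3,76>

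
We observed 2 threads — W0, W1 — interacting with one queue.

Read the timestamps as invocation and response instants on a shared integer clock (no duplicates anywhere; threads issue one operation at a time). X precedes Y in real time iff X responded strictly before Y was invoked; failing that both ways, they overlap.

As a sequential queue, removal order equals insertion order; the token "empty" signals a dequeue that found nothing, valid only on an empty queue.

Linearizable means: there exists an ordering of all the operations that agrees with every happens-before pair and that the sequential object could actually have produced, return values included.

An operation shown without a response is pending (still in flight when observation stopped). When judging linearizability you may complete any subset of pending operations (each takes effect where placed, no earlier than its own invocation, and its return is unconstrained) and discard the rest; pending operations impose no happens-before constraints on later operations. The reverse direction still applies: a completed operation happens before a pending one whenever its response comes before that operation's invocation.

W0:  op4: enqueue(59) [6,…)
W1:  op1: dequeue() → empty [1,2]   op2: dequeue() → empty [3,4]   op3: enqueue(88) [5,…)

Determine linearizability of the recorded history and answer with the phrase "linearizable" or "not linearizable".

a witness: op1, op2
after step 1 (op1 dequeue() → empty): queue <>
after step 2 (op2 dequeue() → empty): queue <>

linearizable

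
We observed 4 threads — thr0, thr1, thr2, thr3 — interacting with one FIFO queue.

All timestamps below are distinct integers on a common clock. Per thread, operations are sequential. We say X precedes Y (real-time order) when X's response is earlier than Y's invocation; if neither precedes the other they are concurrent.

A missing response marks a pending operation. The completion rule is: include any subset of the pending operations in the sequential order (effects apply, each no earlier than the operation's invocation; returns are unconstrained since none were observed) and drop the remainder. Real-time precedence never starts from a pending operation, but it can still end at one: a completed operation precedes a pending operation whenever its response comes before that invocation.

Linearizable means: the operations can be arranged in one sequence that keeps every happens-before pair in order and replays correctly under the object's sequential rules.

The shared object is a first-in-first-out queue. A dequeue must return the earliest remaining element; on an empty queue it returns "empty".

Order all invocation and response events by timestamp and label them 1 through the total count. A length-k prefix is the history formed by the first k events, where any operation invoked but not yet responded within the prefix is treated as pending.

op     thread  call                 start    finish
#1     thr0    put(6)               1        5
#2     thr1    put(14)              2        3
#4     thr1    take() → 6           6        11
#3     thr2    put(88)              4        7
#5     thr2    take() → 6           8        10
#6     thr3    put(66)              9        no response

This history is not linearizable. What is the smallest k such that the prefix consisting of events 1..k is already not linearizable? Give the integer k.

11

events 1..10 are linearizable; a witness order is #1, #2, #3, #5:
1. #1 put(6), leaving queue <6>
2. #2 put(14), leaving queue <6,14>
3. #3 put(88), leaving queue <6,14,88>
4. #5 take() → 6, leaving queue <14,88>
once event 11 joins (#4's response, time 11), exhaustive search finds no witness
every completion of the 1 pending operation (#6) was checked; none linearizes
sample order #1, #2, #3, #4, #5 (pending dropped) stalls at step 5 — #5 take() → 6 has no legal effect
sample order #1, #2, #3, #5, #4 (pending dropped) stalls at step 5 — #4 take() → 6 has no legal effect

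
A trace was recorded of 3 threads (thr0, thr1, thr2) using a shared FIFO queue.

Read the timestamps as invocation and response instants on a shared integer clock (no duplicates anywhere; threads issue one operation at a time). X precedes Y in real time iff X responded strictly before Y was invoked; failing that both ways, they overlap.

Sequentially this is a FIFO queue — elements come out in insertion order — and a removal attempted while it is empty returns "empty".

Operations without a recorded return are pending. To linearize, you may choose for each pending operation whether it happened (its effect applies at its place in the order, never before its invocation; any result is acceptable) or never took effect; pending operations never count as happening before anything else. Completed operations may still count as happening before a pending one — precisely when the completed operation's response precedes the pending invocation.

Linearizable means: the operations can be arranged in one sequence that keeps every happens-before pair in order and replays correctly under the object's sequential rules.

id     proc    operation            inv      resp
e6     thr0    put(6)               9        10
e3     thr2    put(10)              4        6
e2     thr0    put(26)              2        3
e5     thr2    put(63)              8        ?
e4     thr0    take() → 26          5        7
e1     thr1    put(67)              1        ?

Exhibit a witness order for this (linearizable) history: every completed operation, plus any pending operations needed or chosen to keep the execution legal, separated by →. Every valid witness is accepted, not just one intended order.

e2 → e1 → e3 → e4 → e5 → e6

1. e2 put(26), leaving queue <26>
2. e1 put(67) (pending, included), leaving queue <26,67>
3. e3 put(10), leaving queue <26,67,10>
4. e4 take() → 26, leaving queue <67,10>
5. e5 put(63) (pending, included), leaving queue <67,10,63>
6. e6 put(6), leaving queue <67,10,63,6>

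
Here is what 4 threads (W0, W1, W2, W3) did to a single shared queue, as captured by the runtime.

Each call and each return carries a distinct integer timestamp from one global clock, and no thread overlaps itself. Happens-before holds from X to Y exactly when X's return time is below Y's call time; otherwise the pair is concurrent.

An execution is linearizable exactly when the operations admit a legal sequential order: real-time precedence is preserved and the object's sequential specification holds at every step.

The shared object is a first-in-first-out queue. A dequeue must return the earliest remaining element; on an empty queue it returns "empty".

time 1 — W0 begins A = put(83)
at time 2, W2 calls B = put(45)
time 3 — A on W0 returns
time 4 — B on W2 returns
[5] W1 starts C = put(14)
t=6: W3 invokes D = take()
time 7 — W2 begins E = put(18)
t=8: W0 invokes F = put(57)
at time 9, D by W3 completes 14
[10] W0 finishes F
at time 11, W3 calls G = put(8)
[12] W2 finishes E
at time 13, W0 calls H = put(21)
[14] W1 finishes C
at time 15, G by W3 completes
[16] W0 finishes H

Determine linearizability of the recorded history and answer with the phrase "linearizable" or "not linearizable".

not linearizable

prefix check: 1..8 passes, 1..9 fails once D's time-9 response joins
the 3 completed operations admit 2 real-time orders; each fails the queue replay
include/drop combinations of the 3 pending operations (C, E, F) were all tried; none helps
for example A, B, D (pending dropped) fails at step 3: D take() → 14 is not legal there
for example B, A, D (pending dropped) fails at step 3: D take() → 14 is not legal there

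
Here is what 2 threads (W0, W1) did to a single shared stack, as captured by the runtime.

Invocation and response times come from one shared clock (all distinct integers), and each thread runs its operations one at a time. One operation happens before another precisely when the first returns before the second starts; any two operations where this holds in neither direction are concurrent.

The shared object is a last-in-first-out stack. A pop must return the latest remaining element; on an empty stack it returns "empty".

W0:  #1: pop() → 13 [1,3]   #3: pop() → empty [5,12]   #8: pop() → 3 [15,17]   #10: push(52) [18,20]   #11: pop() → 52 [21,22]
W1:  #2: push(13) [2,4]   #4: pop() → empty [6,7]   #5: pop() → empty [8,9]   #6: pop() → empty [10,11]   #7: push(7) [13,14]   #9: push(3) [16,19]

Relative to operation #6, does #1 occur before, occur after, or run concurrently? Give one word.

#1 spans [1,3], #6 spans [10,11]
resp(#1)=3 < inv(#6)=10

before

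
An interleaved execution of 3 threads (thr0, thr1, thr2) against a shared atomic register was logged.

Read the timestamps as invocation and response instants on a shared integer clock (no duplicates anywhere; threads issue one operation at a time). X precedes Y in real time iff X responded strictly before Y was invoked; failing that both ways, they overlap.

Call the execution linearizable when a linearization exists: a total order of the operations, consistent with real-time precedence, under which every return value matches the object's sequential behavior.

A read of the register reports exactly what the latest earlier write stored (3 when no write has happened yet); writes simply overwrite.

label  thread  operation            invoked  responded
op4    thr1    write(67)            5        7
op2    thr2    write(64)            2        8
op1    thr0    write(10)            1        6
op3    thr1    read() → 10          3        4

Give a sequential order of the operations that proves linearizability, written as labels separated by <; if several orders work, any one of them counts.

after step 1 (op1 write(10)): value 10
after step 2 (op3 read() → 10): value 10
after step 3 (op2 write(64)): value 64
after step 4 (op4 write(67)): value 67

op1 < op3 < op2 < op4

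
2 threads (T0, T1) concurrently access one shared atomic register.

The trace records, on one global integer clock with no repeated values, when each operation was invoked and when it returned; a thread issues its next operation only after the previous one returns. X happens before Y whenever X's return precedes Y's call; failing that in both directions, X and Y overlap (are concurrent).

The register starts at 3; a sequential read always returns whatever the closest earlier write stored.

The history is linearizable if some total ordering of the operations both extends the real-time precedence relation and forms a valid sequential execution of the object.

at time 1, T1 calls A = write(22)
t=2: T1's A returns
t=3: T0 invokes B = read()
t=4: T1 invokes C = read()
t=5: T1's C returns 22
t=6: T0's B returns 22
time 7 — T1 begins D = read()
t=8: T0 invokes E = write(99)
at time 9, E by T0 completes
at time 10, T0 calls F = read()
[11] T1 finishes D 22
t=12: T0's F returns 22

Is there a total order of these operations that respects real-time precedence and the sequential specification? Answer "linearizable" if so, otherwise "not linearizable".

already the first 12 events (up to F's response at time 12) admit no linearization; the first 11 still do
6 orders of the 6 completed atomic register ops respect real time; none is legal
one such order, A, B, C, D, E, F, breaks at step 6 where F read() → 22 is illegal
one such order, A, B, C, E, D, F, breaks at step 5 where D read() → 22 is illegal

not linearizable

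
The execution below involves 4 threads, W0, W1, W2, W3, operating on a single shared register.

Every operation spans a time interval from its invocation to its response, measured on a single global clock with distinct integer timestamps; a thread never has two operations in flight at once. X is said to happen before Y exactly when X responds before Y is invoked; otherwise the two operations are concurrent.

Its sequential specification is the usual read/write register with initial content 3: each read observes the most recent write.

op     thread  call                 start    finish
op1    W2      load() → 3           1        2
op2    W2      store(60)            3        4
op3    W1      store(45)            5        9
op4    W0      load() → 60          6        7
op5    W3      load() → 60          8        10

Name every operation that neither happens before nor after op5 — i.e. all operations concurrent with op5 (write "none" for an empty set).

op3

op5 spans [8,10]: anything still running between times 8 and 10 counts as concurrent
op1 [1,2]: before
op2 [3,4]: before
op3 [5,9]: concurrent
op4 [6,7]: before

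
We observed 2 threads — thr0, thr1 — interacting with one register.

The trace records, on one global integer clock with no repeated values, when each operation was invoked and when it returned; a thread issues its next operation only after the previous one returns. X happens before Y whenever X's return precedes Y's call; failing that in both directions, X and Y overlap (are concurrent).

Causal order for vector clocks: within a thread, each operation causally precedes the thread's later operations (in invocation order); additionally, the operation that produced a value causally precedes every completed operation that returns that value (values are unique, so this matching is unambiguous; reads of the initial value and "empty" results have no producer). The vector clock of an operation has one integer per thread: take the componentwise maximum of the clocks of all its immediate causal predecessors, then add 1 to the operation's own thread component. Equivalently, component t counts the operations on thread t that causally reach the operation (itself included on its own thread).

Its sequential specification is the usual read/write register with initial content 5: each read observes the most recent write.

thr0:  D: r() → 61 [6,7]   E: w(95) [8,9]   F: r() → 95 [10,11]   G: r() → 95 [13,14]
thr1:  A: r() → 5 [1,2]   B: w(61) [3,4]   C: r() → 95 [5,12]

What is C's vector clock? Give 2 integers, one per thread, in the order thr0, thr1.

(2, 3)

root op A, invoked 1: fresh clock plus thr1's own tick → (0, 1)
merge at B (invoked 3): VC(A)=(0, 1), own-thread bump on thr1 → (0, 2)
merge at D (invoked 6): VC(B)=(0, 2), own-thread bump on thr0 → (1, 2)
merge at E (invoked 8): VC(D)=(1, 2), own-thread bump on thr0 → (2, 2)
merge at C (invoked 5): VC(B)=(0, 2), VC(E)=(2, 2), own-thread bump on thr1 → (2, 3)
merge at F (invoked 10): VC(E)=(2, 2), own-thread bump on thr0 → (3, 2)
merge at G (invoked 13): VC(E)=(2, 2), VC(F)=(3, 2), own-thread bump on thr0 → (4, 2)
target: VC(C) = (2, 3)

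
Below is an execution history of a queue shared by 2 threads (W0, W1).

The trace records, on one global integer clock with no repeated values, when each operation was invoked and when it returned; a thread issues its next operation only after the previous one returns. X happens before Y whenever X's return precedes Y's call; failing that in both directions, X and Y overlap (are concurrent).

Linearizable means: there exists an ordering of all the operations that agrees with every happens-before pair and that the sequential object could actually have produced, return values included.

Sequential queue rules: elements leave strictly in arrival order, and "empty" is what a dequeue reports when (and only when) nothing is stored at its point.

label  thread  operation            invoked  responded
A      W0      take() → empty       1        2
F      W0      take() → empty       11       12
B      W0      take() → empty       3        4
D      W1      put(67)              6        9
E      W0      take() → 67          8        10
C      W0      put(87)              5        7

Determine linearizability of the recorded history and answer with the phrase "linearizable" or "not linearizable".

not linearizable

prefix check: 1..11 passes, 1..12 fails once F's time-12 response joins
all 3 real-time-respecting orders fail — 6 completed queue operations, no legal replay
take A, B, C, D, E, F: step 5 already fails, because E take() → 67 cannot occur there
take A, B, C, E, D, F: step 4 already fails, because E take() → 67 cannot occur there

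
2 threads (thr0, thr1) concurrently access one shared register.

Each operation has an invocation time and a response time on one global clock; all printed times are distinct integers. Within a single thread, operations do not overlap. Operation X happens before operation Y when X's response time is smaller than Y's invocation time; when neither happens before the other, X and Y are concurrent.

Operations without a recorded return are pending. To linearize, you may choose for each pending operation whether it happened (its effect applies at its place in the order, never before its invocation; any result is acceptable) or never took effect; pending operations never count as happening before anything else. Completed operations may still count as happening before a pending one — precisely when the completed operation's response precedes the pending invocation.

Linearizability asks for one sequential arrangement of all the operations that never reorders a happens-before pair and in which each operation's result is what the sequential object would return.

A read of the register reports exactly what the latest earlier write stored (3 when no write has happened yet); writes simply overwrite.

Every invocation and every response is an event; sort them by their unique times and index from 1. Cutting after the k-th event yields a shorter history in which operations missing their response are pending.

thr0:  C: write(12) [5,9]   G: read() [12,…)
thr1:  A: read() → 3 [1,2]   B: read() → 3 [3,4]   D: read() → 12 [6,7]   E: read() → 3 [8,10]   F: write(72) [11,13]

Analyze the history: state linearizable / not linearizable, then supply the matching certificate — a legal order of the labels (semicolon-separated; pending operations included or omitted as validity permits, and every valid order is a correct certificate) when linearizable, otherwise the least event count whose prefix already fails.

the violation lands at event 10, E's response at time 10: events 1..9 linearize, events 1..10 do not
no legal order exists: 3 real-time-consistent candidates over 5 completed register operations, all rejected
for example A, B, C, D, E fails at step 5: E read() → 3 is not legal there
for example A, B, D, C, E fails at step 3: D read() → 12 is not legal there

not linearizable — minimal violating prefix: 10 events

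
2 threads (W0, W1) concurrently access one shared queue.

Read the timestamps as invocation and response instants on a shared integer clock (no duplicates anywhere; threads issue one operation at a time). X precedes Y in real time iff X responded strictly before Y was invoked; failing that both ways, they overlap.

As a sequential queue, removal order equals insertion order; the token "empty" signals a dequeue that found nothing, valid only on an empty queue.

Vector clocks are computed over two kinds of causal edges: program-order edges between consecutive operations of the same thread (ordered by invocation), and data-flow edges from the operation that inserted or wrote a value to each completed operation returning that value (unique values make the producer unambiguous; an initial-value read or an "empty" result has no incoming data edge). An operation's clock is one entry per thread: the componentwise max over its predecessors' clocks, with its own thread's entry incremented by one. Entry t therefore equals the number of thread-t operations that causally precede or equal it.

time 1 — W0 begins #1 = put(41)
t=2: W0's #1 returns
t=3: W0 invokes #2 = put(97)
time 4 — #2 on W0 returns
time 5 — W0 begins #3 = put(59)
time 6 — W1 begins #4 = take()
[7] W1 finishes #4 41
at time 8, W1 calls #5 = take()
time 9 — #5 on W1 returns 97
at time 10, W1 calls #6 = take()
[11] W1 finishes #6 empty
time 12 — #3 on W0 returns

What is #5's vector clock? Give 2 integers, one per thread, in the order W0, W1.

invoked at 1, #1 has no predecessors; its own W0 bump gives (1, 0)
invoked at 6, #4 merges VC(#1)=(1, 0) and bumps W1's slot → (1, 1)
invoked at 3, #2 merges VC(#1)=(1, 0) and bumps W0's slot → (2, 0)
invoked at 5, #3 merges VC(#2)=(2, 0) and bumps W0's slot → (3, 0)
invoked at 8, #5 merges VC(#2)=(2, 0), VC(#4)=(1, 1) and bumps W1's slot → (2, 2)
invoked at 10, #6 merges VC(#5)=(2, 2) and bumps W1's slot → (2, 3)
target: VC(#5) = (2, 2)

(2, 2)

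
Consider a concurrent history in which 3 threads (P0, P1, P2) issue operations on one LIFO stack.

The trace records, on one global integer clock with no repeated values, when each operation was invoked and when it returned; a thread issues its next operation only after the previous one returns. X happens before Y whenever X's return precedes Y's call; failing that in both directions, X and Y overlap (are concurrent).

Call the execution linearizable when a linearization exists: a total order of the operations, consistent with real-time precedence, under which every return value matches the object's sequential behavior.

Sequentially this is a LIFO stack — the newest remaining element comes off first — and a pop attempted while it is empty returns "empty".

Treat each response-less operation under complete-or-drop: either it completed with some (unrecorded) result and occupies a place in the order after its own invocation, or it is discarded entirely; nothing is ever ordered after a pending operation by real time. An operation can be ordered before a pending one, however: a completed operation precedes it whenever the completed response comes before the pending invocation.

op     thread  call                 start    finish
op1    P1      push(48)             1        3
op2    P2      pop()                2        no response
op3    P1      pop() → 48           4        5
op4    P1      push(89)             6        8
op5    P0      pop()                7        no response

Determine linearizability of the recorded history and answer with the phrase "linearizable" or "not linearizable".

linearizable

witness order: op1, op3, op2, op4
1. op1 push(48), leaving stack <48>
2. op3 pop() → 48, leaving stack <>
3. op2 pop() (pending, included), leaving stack <>
4. op4 push(89), leaving stack <89>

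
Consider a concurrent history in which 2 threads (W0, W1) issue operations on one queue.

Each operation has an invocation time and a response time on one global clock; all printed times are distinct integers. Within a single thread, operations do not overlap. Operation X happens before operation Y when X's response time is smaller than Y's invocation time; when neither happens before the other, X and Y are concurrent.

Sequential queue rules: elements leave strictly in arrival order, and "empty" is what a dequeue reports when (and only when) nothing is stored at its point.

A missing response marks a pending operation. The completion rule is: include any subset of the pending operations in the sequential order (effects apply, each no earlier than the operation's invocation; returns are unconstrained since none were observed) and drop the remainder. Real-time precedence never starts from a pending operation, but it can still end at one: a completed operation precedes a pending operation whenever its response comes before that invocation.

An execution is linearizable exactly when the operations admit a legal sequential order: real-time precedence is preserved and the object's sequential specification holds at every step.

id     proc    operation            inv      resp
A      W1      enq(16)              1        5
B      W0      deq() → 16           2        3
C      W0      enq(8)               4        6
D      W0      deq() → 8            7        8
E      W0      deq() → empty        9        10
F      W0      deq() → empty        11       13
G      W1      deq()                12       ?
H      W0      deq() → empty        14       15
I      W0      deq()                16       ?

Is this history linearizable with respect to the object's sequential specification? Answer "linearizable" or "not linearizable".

witness order: A, B, C, D, E, F, G, H
after step 1 (A enq(16)): queue <16>
after step 2 (B deq() → 16): queue <>
after step 3 (C enq(8)): queue <8>
after step 4 (D deq() → 8): queue <>
after step 5 (E deq() → empty): queue <>
after step 6 (F deq() → empty): queue <>
after step 7 (G deq() (pending, included)): queue <>
after step 8 (H deq() → empty): queue <>

linearizable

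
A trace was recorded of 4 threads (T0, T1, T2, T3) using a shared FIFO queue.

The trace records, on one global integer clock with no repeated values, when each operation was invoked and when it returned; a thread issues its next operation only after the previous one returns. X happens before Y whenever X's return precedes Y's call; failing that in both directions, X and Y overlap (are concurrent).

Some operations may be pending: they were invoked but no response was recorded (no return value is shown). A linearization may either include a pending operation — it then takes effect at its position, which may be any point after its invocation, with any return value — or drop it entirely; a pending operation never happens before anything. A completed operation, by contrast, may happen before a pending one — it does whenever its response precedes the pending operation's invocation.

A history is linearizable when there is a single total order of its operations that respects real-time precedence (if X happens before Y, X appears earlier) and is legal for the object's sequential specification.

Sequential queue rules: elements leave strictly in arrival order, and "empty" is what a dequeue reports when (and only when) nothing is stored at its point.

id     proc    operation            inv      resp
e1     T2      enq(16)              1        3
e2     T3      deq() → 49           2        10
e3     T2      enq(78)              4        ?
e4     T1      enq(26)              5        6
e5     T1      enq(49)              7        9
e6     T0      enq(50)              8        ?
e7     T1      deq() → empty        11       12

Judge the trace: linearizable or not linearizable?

through event 9 a valid linearization exists; event 10 (e2 responding at time 10) ends that
checked exhaustively: 4 real-time-consistent orders of 4 completed operations, zero legal FIFO queue replays
completion choices over the 2 pending operations (e3, e6) were checked; none helps
one such order, e1, e2, e4, e5 (pending dropped), breaks at step 2 where e2 deq() → 49 is illegal
one such order, e1, e4, e2, e5 (pending dropped), breaks at step 3 where e2 deq() → 49 is illegal

not linearizable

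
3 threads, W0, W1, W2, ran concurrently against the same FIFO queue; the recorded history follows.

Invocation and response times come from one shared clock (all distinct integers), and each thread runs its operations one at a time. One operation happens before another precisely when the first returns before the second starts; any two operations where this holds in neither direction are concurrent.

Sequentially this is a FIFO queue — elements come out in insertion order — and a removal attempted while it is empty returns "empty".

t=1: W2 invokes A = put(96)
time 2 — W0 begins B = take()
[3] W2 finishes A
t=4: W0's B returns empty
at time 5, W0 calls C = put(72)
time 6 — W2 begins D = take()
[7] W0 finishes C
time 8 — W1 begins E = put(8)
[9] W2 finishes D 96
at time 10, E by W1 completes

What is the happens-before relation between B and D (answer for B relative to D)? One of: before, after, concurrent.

B spans [2,4], D spans [6,9]
resp(B)=4 < inv(D)=6

before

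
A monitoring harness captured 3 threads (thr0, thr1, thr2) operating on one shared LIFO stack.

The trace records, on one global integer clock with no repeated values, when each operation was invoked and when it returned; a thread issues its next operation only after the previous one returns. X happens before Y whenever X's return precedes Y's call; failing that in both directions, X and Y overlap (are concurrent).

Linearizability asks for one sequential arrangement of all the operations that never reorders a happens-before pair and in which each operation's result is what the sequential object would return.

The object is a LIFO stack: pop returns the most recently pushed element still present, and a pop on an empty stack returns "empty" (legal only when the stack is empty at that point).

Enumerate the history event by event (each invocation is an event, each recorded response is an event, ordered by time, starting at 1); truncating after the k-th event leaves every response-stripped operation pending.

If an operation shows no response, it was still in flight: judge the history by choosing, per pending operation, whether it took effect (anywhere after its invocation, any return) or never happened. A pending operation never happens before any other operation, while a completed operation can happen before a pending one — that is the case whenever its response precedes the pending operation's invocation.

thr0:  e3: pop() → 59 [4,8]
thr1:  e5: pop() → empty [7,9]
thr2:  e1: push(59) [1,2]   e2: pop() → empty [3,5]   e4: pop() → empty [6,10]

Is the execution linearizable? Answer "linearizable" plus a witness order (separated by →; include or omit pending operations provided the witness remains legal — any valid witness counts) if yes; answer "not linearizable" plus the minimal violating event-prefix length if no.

1. e1 push(59), leaving stack <59>
2. e3 pop() → 59, leaving stack <>
3. e2 pop() → empty, leaving stack <>
4. e4 pop() → empty, leaving stack <>
5. e5 pop() → empty, leaving stack <>

linearizable — witness: e1 → e3 → e2 → e4 → e5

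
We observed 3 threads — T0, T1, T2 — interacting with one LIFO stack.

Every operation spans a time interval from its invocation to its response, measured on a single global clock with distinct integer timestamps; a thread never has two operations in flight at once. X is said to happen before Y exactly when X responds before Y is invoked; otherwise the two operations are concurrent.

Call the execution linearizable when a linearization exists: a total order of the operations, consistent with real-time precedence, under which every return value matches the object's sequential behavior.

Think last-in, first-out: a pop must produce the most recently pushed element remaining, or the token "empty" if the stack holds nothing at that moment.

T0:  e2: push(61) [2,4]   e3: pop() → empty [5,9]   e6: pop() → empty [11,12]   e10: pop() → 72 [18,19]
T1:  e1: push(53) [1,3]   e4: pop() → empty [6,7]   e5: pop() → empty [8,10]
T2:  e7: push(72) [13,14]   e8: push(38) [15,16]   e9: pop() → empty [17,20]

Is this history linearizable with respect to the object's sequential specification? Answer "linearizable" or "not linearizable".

not linearizable

already the first 7 events (up to e4's response at time 7) admit no linearization; the first 6 still do
checked exhaustively: 2 real-time-consistent orders of 3 completed operations, zero legal LIFO stack replays
no escape via the 1 pending operation (e3): every completion choice fails
take e1, e2, e4 (pending dropped): step 3 already fails, because e4 pop() → empty cannot occur there
take e2, e1, e4 (pending dropped): step 3 already fails, because e4 pop() → empty cannot occur there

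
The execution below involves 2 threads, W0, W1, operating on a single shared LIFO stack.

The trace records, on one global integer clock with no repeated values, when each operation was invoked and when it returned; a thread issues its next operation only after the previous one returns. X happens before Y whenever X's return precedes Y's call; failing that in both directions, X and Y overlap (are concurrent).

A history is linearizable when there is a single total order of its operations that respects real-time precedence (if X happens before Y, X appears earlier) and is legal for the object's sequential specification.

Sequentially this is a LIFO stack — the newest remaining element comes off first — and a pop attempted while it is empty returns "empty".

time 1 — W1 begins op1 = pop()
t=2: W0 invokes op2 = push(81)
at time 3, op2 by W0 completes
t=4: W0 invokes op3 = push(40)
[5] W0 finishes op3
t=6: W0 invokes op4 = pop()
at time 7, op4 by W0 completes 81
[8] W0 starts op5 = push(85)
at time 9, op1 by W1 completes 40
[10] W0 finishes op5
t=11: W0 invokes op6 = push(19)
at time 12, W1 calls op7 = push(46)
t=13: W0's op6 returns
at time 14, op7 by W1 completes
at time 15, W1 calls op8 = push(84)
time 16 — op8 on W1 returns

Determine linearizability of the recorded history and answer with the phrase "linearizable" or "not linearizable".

witness order: op2, op3, op1, op4, op5, op6, op7, op8
step 1: op2 push(81) — stack <81>
step 2: op3 push(40) — stack <81,40>
step 3: op1 pop() → 40 — stack <81>
step 4: op4 pop() → 81 — stack <>
step 5: op5 push(85) — stack <85>
step 6: op6 push(19) — stack <85,19>
step 7: op7 push(46) — stack <85,19,46>
step 8: op8 push(84) — stack <85,19,46,84>

linearizable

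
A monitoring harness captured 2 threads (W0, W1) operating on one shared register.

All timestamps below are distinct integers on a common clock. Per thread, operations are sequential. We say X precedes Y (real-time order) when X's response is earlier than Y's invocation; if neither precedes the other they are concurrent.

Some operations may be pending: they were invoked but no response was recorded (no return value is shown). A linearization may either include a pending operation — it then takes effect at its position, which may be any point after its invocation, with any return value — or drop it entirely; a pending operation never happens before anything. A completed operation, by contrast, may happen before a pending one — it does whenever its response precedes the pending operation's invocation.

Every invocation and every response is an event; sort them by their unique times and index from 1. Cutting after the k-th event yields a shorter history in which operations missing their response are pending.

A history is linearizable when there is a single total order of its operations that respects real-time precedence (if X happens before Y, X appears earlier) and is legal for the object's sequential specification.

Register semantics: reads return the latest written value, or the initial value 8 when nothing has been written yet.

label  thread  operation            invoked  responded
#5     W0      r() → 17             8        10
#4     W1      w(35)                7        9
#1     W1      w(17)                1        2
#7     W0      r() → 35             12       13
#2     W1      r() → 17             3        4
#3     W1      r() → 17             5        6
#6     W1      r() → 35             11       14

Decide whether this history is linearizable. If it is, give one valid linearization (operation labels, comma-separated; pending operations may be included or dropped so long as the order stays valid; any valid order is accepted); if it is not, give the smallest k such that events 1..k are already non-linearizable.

1. #1 w(17), leaving value 17
2. #2 r() → 17, leaving value 17
3. #3 r() → 17, leaving value 17
4. #5 r() → 17, leaving value 17
5. #4 w(35), leaving value 35
6. #6 r() → 35, leaving value 35
7. #7 r() → 35, leaving value 35

linearizable — witness: #1, #2, #3, #5, #4, #6, #7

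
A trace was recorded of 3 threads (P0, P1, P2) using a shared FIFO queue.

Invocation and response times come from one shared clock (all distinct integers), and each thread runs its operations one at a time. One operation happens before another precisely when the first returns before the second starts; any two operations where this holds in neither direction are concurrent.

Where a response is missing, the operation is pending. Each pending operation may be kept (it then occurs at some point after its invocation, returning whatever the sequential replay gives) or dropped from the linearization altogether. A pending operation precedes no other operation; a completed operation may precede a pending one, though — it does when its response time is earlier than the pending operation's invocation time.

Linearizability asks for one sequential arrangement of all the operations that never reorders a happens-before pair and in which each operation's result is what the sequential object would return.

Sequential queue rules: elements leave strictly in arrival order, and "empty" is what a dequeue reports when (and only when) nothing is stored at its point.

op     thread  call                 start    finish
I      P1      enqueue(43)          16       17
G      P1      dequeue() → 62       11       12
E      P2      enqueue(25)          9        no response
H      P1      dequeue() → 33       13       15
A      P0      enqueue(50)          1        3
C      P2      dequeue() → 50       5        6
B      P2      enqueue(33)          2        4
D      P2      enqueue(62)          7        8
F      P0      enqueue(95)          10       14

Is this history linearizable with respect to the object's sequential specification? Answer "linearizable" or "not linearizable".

not linearizable

prefix check: 1..11 passes, 1..12 fails once G's time-12 response joins
2 orders of the 5 completed FIFO queue ops respect real time; none is legal
every completion of the 2 pending operations (E, F) was checked; none linearizes
one such order, A, B, C, D, G (pending dropped), breaks at step 5 where G dequeue() → 62 is illegal
one such order, B, A, C, D, G (pending dropped), breaks at step 3 where C dequeue() → 50 is illegal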